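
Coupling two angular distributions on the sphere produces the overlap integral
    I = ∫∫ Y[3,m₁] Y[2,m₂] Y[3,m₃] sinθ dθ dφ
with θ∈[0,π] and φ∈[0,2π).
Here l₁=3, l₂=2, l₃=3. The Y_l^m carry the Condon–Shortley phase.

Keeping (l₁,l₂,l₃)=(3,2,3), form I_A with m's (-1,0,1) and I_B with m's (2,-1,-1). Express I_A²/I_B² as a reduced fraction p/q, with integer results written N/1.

3/5

Shared (l₁,l₂,l₃)=(3,2,3): N and (l;000)² cancel in I_A²/I_B².
A: Δ = 2!·4!·2!/9! = 1/3780; Racah Σ t=0..2: t=0:+1/96 t=1:−1/6 t=2:+1/16 = -3/32; ⇒ 3j(3 2 3; -1 0 1)² = 3/140, sgn -1
B: Δ = 2!·4!·2!/9! = 1/3780; Racah Σ t=0..1: t=0:+1/12 t=1:−1/48 = 1/16; ⇒ 3j(3 2 3; 2 -1 -1)² = 1/28, sgn +1
I_A²/I_B² = (3/140)/(1/28) = 3/5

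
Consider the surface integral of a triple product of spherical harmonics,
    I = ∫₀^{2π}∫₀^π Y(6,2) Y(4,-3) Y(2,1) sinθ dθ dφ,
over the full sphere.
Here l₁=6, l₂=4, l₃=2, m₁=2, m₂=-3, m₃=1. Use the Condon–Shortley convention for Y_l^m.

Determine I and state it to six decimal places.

0.089969

Rules hold: Σm=0, L=12 even, 2≤2≤10.
N = 13·9·5 = 585
Δ = 8!·4!·0!/13! = 1/6435
Racah Σ t=4..4: t=4:+1/2304 = 1/2304
⇒ 3j(6 4 2; 0 0 0)² = 5/143, sgn +1
Racah Σ t=1..1: t=1:−1/30240 = -1/30240
⇒ 3j(6 4 2; 2 -3 1)² = 32/6435, sgn +1
4πI² = N·(3j₀)²·(3jₘ)² = 160/1573
I = +1·√(0.101716/4π) = 0.08996855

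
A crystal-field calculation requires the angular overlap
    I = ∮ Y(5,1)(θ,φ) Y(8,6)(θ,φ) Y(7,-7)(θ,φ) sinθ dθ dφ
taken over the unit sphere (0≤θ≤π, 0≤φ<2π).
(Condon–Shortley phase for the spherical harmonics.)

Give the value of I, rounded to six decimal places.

m-sum 0 ✓  L=20 even ✓  3≤7≤13 ✓
Π(2lᵢ+1) = 11×17×15 = 2805
triangle coeff Δ(5,8,7) = 1/814773960
Σ_t [1,5]: t=1:−1/87091200 t=2:+1/4976640 t=3:−1/2073600 t=4:+1/4976640 t=5:−1/87091200 = -1/9676800
(3j)²=360/46189 [(5 8 7; 0 0 0)], sign=+1
Σ_t [4,4]: t=4:+1/4180377600 = 1/4180377600
(3j)²=143/7752 [(5 8 7; 1 6 -7)], sign=+1
⇒ 4πI² = 2475/6137
I = (+1)√(2475/6137/(4π)) = 0.17914497

0.179145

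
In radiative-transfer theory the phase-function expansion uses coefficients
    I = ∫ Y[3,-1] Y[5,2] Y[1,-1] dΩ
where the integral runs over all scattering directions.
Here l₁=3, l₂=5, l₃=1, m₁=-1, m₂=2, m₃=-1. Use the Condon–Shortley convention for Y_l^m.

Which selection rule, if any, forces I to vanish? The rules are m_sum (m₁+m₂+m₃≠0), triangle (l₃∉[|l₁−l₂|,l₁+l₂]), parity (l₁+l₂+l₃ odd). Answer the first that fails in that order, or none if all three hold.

triangle

Σmᵢ = 0  ✓
l₃∈[|l₁−l₂|,l₁+l₂]=[2,8], have l₃=1  ✗
Σlᵢ = 9 ⇒ odd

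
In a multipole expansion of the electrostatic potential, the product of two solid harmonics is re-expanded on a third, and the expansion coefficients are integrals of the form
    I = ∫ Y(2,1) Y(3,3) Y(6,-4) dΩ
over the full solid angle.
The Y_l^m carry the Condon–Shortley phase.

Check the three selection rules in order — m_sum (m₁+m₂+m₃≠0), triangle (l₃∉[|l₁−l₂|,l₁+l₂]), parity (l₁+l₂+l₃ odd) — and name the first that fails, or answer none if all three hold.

triangle

Σmᵢ = 0  ✓
l₃∈[|l₁−l₂|,l₁+l₂]=[1,5], have l₃=6  ✗
Σlᵢ = 11 ⇒ odd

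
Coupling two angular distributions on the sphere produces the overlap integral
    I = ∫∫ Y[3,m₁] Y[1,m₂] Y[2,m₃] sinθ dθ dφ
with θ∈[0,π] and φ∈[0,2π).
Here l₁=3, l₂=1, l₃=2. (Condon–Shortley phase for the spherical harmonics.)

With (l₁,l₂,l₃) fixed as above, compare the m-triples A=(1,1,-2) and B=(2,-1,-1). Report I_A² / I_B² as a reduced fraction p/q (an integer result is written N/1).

1/10

Shared (l₁,l₂,l₃)=(3,1,2): N and (l;000)² cancel in I_A²/I_B².
A: Δ = 2!·4!·0!/7! = 1/105; Racah Σ t=2..2: t=2:+1/48 = 1/48; ⇒ 3j(3 1 2; 1 1 -2)² = 1/105, sgn +1
B: Δ = 2!·4!·0!/7! = 1/105; Racah Σ t=0..0: t=0:+1/12 = 1/12; ⇒ 3j(3 1 2; 2 -1 -1)² = 2/21, sgn -1
I_A²/I_B² = (1/105)/(2/21) = 1/10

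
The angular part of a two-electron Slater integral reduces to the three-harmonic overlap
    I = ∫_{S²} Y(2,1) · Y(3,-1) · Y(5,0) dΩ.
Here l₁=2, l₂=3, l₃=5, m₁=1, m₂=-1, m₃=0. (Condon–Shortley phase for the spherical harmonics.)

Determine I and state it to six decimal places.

Checks pass: Σm=0; 10 even; l₃=5∈[1,5].
(2·2+1)(2·3+1)(2·5+1) = 385
Δ: 0! 4! 6! / 11! → 1/2310
sum: t=0:+1/144 = 1/144
3j²(2 3 5; 0 0 0) = Δ·Π!·Σ² = 10/231  (sign -1)
sum: t=0:+1/288 = 1/288
3j²(2 3 5; 1 -1 0) = Δ·Π!·Σ² = 5/231  (sign -1)
combine: 4πI² = 385·10/231·5/231 = 250/693
take √, sign +1: I = 0.16943318

0.169433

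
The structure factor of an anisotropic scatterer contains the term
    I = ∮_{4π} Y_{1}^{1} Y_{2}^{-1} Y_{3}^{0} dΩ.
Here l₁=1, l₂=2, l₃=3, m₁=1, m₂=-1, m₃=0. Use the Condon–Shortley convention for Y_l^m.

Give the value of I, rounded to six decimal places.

0.143048

Rules hold: Σm=0, L=6 even, 1≤3≤3.
N = 3·5·7 = 105
Δ = 0!·2!·4!/7! = 1/105
Racah Σ t=0..0: t=0:+1/4 = 1/4
⇒ 3j(1 2 3; 0 0 0)² = 3/35, sgn -1
Racah Σ t=0..0: t=0:+1/12 = 1/12
⇒ 3j(1 2 3; 1 -1 0)² = 1/35, sgn -1
4πI² = N·(3j₀)²·(3jₘ)² = 9/35
I = +1·√(0.257143/4π) = 0.14304817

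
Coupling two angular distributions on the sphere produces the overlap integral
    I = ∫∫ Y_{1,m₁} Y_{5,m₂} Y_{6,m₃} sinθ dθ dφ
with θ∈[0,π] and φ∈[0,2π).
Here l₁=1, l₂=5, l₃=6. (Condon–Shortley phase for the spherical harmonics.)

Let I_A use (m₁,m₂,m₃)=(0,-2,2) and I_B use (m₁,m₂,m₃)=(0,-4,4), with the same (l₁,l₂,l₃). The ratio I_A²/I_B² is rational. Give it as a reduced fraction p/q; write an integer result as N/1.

8/5

Shared (l₁,l₂,l₃)=(1,5,6): N and (l;000)² cancel in I_A²/I_B².
A: Δ = 0!·2!·10!/13! = 1/858; Racah Σ t=0..0: t=0:+1/30240 = 1/30240; ⇒ 3j(1 5 6; 0 -2 2)² = 16/429, sgn +1
B: Δ = 0!·2!·10!/13! = 1/858; Racah Σ t=0..0: t=0:+1/362880 = 1/362880; ⇒ 3j(1 5 6; 0 -4 4)² = 10/429, sgn +1
I_A²/I_B² = (16/429)/(10/429) = 8/5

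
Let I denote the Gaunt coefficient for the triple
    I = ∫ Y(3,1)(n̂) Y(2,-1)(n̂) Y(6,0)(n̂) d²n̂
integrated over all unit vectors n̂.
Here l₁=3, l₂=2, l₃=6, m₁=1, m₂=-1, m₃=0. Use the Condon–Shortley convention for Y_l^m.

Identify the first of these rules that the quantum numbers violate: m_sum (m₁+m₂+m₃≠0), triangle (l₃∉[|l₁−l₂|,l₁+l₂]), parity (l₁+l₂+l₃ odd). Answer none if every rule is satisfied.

azimuthal sum: 1 − 1 + 0 = 0  ✓
1 ≤ 6 ≤ 5 (triangle on l)  ✗
L = 3 + 2 + 6 = 11 (odd)

triangle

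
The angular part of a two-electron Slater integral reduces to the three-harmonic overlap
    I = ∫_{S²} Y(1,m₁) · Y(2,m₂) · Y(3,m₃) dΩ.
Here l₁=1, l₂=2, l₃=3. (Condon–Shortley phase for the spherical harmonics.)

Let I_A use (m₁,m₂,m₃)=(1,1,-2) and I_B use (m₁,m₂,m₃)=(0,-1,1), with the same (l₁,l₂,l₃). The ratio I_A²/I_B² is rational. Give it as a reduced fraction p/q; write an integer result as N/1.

5/4

l's match ⇒ only the (l;m) 3-j factors differ between A and B.
A: triangle coeff Δ(1,2,3) = 1/105; Σ_t [0,0]: t=0:+1/12 = 1/12; (3j)²=2/21 [(1 2 3; 1 1 -2)], sign=-1
B: triangle coeff Δ(1,2,3) = 1/105; Σ_t [0,0]: t=0:+1/6 = 1/6; (3j)²=8/105 [(1 2 3; 0 -1 1)], sign=+1
I_A²/I_B² = (2/21)/(8/105) = 5/4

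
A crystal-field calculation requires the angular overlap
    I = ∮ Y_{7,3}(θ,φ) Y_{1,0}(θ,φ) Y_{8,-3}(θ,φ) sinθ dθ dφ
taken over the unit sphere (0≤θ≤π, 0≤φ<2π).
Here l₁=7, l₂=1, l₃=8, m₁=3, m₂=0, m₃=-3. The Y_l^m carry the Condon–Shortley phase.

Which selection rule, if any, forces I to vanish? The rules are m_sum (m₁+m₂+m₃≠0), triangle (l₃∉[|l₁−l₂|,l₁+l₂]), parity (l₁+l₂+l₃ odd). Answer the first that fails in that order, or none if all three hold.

azimuthal sum: 3 + 0 − 3 = 0  ✓
6 ≤ 8 ≤ 8 (triangle on l)  ✓
L = 7 + 1 + 8 = 16 (even)  ✓

none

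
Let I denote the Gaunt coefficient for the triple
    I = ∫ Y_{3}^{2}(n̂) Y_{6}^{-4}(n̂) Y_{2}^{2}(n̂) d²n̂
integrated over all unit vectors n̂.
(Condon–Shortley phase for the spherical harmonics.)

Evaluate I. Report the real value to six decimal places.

l₃=2 ∉ [3,9] — triangle fails ⇒ I = 0

0.000000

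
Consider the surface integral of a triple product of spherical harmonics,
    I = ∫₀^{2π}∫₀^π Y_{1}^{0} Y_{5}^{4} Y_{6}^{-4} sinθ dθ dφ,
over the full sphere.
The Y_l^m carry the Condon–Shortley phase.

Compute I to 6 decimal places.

Rules hold: Σm=0, L=12 even, 4≤6≤6.
N = 3·11·13 = 429
Δ = 0!·2!·10!/13! = 1/858
Racah Σ t=0..0: t=0:+1/14400 = 1/14400
⇒ 3j(1 5 6; 0 0 0)² = 6/143, sgn +1
Racah Σ t=0..0: t=0:+1/362880 = 1/362880
⇒ 3j(1 5 6; 0 4 -4)² = 10/429, sgn +1
4πI² = N·(3j₀)²·(3jₘ)² = 60/143
I = +1·√(0.41958/4π) = 0.18272698

0.182727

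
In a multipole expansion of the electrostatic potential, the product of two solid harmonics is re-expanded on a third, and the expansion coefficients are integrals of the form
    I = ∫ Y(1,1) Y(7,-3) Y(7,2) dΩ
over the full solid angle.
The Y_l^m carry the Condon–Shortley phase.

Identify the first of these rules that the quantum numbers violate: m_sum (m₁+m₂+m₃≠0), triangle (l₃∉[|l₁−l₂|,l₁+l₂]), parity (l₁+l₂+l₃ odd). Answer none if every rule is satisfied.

m₁+m₂+m₃ = 1 − 3 + 2 = 0  ✓
triangle: |1−7|=6 ≤ l₃=7 ≤ 1+7=8  ✓
parity: l₁+l₂+l₃ = 15 is odd  ✗

parity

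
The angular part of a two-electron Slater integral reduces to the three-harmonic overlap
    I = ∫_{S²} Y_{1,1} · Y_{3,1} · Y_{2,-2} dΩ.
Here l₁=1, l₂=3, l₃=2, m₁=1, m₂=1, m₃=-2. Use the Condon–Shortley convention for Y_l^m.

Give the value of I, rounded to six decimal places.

-0.082589

m-sum 0 ✓  L=6 even ✓  2≤2≤4 ✓
Π(2lᵢ+1) = 3×7×5 = 105
triangle coeff Δ(1,3,2) = 1/105
Σ_t [1,1]: t=1:−1/4 = -1/4
(3j)²=3/35 [(1 3 2; 0 0 0)], sign=-1
Σ_t [0,0]: t=0:+1/48 = 1/48
(3j)²=1/105 [(1 3 2; 1 1 -2)], sign=+1
⇒ 4πI² = 3/35
I = (-1)√(3/35/(4π)) = -0.08258890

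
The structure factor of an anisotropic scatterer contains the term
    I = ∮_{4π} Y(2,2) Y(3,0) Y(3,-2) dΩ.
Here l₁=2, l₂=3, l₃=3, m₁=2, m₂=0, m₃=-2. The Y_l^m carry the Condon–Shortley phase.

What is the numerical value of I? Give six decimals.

Checks pass: Σm=0; 8 even; l₃=3∈[1,5].
(2·2+1)(2·3+1)(2·3+1) = 245
Δ: 2! 2! 4! / 9! → 1/3780
sum: t=0:+1/24 t=1:−1/4 t=2:+1/24 = -1/6
3j²(2 3 3; 0 0 0) = Δ·Π!·Σ² = 4/105  (sign +1)
sum: t=0:+1/24 = 1/24
3j²(2 3 3; 2 0 -2) = Δ·Π!·Σ² = 1/21  (sign -1)
combine: 4πI² = 245·4/105·1/21 = 4/9
take √, sign -1: I = -0.18806319

-0.188063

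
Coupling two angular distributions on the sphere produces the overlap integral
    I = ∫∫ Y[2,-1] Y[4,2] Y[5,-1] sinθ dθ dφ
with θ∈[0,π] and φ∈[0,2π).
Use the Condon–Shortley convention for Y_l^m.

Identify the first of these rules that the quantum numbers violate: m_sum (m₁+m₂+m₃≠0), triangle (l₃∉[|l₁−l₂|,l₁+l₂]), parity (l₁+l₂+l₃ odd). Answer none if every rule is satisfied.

Σmᵢ = 0  ✓
l₃∈[|l₁−l₂|,l₁+l₂]=[2,6], have l₃=5  ✓
Σlᵢ = 11 ⇒ odd  ✗

parity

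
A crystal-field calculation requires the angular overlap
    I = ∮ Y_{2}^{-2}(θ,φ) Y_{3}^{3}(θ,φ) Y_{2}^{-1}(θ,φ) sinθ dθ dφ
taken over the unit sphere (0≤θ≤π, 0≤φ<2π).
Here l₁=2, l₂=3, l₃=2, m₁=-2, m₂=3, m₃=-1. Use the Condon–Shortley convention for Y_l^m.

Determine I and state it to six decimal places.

L=7 odd ⇒ parity kills the (l;000) factor ⇒ I = 0

0.000000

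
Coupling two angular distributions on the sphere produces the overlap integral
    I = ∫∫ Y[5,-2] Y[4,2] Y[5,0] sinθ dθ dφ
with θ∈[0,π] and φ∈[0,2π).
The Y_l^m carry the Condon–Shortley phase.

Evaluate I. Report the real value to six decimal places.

Checks pass: Σm=0; 14 even; l₃=5∈[1,9].
(2·5+1)(2·4+1)(2·5+1) = 1089
Δ: 4! 6! 4! / 15! → 1/3153150
sum: t=0:+1/69120 t=1:−1/1728 t=2:+1/576 t=3:−1/1728 t=4:+1/69120 = 7/11520
3j²(5 4 5; 0 0 0) = Δ·Π!·Σ² = 2/143  (sign -1)
sum: t=2:+1/11520 t=3:−1/1728 t=4:+1/3456 = -7/34560
3j²(5 4 5; -2 2 0) = Δ·Π!·Σ² = 7/858  (sign +1)
combine: 4πI² = 1089·2/143·7/858 = 21/169
take √, sign -1: I = -0.09944006

-0.099440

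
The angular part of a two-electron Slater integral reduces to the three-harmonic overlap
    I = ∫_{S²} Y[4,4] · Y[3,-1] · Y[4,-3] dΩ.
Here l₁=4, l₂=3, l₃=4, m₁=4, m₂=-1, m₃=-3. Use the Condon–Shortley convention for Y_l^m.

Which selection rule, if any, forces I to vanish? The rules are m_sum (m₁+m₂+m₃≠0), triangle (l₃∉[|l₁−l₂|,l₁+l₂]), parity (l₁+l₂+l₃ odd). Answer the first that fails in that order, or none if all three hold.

azimuthal sum: 4 − 1 − 3 = 0  ✓
1 ≤ 4 ≤ 7 (triangle on l)  ✓
L = 4 + 3 + 4 = 11 (odd)  ✗

parity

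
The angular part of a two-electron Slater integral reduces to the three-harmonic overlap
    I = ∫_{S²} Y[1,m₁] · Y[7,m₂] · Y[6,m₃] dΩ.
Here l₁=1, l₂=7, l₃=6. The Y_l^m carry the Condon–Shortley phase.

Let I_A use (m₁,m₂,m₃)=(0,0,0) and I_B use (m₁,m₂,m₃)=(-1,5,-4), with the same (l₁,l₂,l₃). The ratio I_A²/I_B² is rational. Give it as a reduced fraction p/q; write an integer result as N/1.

49/66

Same 1,7,6: normalisation and zero-m 3j drop out of the ratio.
A: Δ: 2! 0! 12! / 15! → 1/1365; sum: t=1:−1/518400 = -1/518400; 3j²(1 7 6; 0 0 0) = Δ·Π!·Σ² = 7/195  (sign -1)
B: Δ: 2! 0! 12! / 15! → 1/1365; sum: t=2:+1/14515200 = 1/14515200; 3j²(1 7 6; -1 5 -4) = Δ·Π!·Σ² = 22/455  (sign +1)
I_A²/I_B² = (7/195)/(22/455) = 49/66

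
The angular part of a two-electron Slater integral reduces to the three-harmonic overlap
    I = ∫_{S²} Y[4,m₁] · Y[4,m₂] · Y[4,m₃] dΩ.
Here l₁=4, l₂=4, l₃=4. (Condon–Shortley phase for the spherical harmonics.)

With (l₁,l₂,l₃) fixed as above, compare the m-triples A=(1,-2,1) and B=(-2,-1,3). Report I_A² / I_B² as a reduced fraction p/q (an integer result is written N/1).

36/7

l's match ⇒ only the (l;m) 3-j factors differ between A and B.
A: triangle coeff Δ(4,4,4) = 1/450450; Σ_t [0,2]: t=0:+1/576 t=1:−1/144 t=2:+1/576 = -1/288; (3j)²=20/1001 [(4 4 4; 1 -2 1)], sign=+1
B: triangle coeff Δ(4,4,4) = 1/450450; Σ_t [2,3]: t=2:+1/576 t=3:−1/864 = 1/1728; (3j)²=5/1287 [(4 4 4; -2 -1 3)], sign=-1
I_A²/I_B² = (20/1001)/(5/1287) = 36/7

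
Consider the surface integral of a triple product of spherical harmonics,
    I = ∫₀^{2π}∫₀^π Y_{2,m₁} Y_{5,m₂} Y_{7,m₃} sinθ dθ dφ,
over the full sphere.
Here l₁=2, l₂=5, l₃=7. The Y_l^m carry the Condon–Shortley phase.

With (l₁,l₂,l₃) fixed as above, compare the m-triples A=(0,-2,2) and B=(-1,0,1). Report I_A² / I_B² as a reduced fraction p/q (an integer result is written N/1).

15/14

Shared (l₁,l₂,l₃)=(2,5,7): N and (l;000)² cancel in I_A²/I_B².
A: Δ = 0!·4!·10!/15! = 1/15015; Racah Σ t=0..0: t=0:+1/120960 = 1/120960; ⇒ 3j(2 5 7; 0 -2 2)² = 24/1001, sgn -1
B: Δ = 0!·4!·10!/15! = 1/15015; Racah Σ t=0..0: t=0:+1/86400 = 1/86400; ⇒ 3j(2 5 7; -1 0 1)² = 16/715, sgn +1
I_A²/I_B² = (24/1001)/(16/715) = 15/14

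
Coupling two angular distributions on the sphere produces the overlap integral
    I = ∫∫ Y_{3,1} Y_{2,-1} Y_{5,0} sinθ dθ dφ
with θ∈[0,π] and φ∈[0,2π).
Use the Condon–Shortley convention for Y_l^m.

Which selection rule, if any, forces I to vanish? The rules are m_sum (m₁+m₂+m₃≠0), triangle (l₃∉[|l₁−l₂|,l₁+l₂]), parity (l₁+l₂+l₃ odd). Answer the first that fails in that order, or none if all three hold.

Σmᵢ = 0  ✓
l₃∈[|l₁−l₂|,l₁+l₂]=[1,5], have l₃=5  ✓
Σlᵢ = 10 ⇒ even  ✓

none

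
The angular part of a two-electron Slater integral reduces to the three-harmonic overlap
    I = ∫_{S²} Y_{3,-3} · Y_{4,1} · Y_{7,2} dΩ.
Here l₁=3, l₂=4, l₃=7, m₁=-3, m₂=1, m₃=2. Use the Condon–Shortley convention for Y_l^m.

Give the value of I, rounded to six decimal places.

Rules hold: Σm=0, L=14 even, 1≤7≤7.
N = 7·9·15 = 945
Δ = 0!·6!·8!/15! = 1/45045
Racah Σ t=0..0: t=0:+1/20736 = 1/20736
⇒ 3j(3 4 7; 0 0 0)² = 35/1287, sgn -1
Racah Σ t=0..0: t=0:+1/518400 = 1/518400
⇒ 3j(3 4 7; -3 1 2)² = 4/2145, sgn -1
4πI² = N·(3j₀)²·(3jₘ)² = 980/20449
I = +1·√(0.0479241/4π) = 0.06175499

0.061755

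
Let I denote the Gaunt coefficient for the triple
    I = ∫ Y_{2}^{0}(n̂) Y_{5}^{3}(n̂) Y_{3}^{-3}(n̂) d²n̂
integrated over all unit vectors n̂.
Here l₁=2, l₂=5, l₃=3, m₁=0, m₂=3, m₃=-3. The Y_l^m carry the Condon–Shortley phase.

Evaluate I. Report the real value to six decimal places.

m-sum 0 ✓  L=10 even ✓  3≤3≤7 ✓
Π(2lᵢ+1) = 5×11×7 = 385
triangle coeff Δ(2,5,3) = 1/2310
Σ_t [2,2]: t=2:+1/144 = 1/144
(3j)²=10/231 [(2 5 3; 0 0 0)], sign=-1
Σ_t [2,2]: t=2:+1/2880 = 1/2880
(3j)²=2/165 [(2 5 3; 0 3 -3)], sign=+1
⇒ 4πI² = 20/99
I = (-1)√(20/99/(4π)) = -0.12679218

-0.126792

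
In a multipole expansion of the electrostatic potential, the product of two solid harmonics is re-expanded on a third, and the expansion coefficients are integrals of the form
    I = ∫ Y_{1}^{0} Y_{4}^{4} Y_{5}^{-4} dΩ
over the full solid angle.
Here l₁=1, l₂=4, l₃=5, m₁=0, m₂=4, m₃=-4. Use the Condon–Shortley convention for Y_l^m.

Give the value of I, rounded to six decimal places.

m-sum 0 ✓  L=10 even ✓  3≤5≤5 ✓
Π(2lᵢ+1) = 3×9×11 = 297
triangle coeff Δ(1,4,5) = 1/495
Σ_t [0,0]: t=0:+1/576 = 1/576
(3j)²=5/99 [(1 4 5; 0 0 0)], sign=-1
Σ_t [0,0]: t=0:+1/40320 = 1/40320
(3j)²=1/55 [(1 4 5; 0 4 -4)], sign=-1
⇒ 4πI² = 3/11
I = (+1)√(3/11/(4π)) = 0.14731920

0.147319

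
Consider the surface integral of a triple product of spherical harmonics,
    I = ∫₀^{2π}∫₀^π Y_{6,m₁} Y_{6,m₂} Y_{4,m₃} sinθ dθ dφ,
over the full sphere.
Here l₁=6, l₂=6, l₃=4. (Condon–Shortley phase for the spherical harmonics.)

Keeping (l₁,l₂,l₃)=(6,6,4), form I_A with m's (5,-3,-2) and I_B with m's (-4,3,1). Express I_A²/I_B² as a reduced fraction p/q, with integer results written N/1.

l's match ⇒ only the (l;m) 3-j factors differ between A and B.
A: triangle coeff Δ(6,6,4) = 1/15315300; Σ_t [0,1]: t=0:+1/1451520 t=1:−1/483840 = -1/725760; (3j)²=24/1547 [(6 6 4; 5 -3 -2)], sign=-1
B: triangle coeff Δ(6,6,4) = 1/15315300; Σ_t [6,8]: t=6:+1/207360 t=7:−1/120960 t=8:+1/967680 = -1/414720; (3j)²=21/4862 [(6 6 4; -4 3 1)], sign=+1
I_A²/I_B² = (24/1547)/(21/4862) = 176/49

176/49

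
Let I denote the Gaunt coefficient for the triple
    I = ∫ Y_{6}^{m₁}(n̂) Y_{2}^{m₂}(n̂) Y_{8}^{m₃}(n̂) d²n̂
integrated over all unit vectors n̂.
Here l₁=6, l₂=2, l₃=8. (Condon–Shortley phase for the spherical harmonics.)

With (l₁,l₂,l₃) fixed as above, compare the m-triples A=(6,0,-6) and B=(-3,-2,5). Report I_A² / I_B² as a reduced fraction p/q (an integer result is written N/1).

7/55

Shared (l₁,l₂,l₃)=(6,2,8): N and (l;000)² cancel in I_A²/I_B².
A: Δ = 0!·12!·4!/17! = 1/30940; Racah Σ t=0..0: t=0:+1/1916006400 = 1/1916006400; ⇒ 3j(6 2 8; 6 0 -6)² = 1/340, sgn +1
B: Δ = 0!·12!·4!/17! = 1/30940; Racah Σ t=0..0: t=0:+1/52254720 = 1/52254720; ⇒ 3j(6 2 8; -3 -2 5)² = 11/476, sgn -1
I_A²/I_B² = (1/340)/(11/476) = 7/55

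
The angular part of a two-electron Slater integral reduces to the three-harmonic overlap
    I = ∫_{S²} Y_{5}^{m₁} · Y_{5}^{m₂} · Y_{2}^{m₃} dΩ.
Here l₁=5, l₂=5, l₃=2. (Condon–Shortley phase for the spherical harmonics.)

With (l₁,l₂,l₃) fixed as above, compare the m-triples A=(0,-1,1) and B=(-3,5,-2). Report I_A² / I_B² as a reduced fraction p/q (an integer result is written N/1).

l's match ⇒ only the (l;m) 3-j factors differ between A and B.
A: triangle coeff Δ(5,5,2) = 1/38610; Σ_t [3,4]: t=3:−1/1440 t=4:+1/1152 = 1/5760; (3j)²=1/858 [(5 5 2; 0 -1 1)], sign=-1
B: triangle coeff Δ(5,5,2) = 1/38610; Σ_t [8,8]: t=8:+1/161280 = 1/161280; (3j)²=1/143 [(5 5 2; -3 5 -2)], sign=+1
I_A²/I_B² = (1/858)/(1/143) = 1/6

1/6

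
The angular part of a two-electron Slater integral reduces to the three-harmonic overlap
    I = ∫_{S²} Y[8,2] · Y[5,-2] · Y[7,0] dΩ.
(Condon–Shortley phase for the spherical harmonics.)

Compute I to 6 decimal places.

m-sum 0 ✓  L=20 even ✓  3≤7≤13 ✓
Π(2lᵢ+1) = 17×11×15 = 2805
triangle coeff Δ(8,5,7) = 1/814773960
Σ_t [1,5]: t=1:−1/87091200 t=2:+1/4976640 t=3:−1/2073600 t=4:+1/4976640 t=5:−1/87091200 = -1/9676800
(3j)²=360/46189 [(8 5 7; 0 0 0)], sign=+1
Σ_t [0,3]: t=0:+1/74649600 t=1:−1/6912000 t=2:+1/4976640 t=3:−1/26127360 = 41/1306368000
(3j)²=1681/692835 [(8 5 7; 2 -2 0)], sign=-1
⇒ 4πI² = 605160/11408683
I = (-1)√(605160/11408683/(4π)) = -0.06496993

-0.064970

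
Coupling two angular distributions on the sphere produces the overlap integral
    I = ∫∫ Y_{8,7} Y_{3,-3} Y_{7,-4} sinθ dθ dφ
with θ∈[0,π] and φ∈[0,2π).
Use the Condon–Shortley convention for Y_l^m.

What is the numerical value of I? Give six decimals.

Checks pass: Σm=0; 18 even; l₃=7∈[5,11].
(2·8+1)(2·3+1)(2·7+1) = 1785
Δ: 4! 12! 2! / 19! → 1/5290740
sum: t=1:−1/7257600 t=2:+1/2073600 t=3:−1/7257600 = 1/4838400
3j²(8 3 7; 0 0 0) = Δ·Π!·Σ² = 252/20995  (sign -1)
sum: t=0:+1/1916006400 = 1/1916006400
3j²(8 3 7; 7 -3 -4) = Δ·Π!·Σ² = 15/1292  (sign -1)
combine: 4πI² = 1785·252/20995·15/1292 = 19845/79781
take √, sign +1: I = 0.14069248

0.140692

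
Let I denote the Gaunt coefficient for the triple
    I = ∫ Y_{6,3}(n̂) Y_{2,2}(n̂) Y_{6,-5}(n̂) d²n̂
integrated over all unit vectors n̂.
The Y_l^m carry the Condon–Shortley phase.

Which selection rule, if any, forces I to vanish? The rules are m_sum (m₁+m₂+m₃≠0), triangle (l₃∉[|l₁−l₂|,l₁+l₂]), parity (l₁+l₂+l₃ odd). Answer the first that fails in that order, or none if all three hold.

none

azimuthal sum: 3 + 2 − 5 = 0  ✓
4 ≤ 6 ≤ 8 (triangle on l)  ✓
L = 6 + 2 + 6 = 14 (even)  ✓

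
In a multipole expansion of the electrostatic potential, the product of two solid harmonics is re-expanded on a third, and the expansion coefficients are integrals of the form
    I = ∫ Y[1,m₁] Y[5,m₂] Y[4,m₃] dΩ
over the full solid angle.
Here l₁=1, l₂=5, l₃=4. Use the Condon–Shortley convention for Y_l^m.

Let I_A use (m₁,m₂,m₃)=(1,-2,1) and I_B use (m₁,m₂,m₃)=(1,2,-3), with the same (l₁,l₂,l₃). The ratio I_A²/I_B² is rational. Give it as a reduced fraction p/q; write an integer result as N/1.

l's match ⇒ only the (l;m) 3-j factors differ between A and B.
A: triangle coeff Δ(1,5,4) = 1/495; Σ_t [0,0]: t=0:+1/1440 = 1/1440; (3j)²=7/165 [(1 5 4; 1 -2 1)], sign=-1
B: triangle coeff Δ(1,5,4) = 1/495; Σ_t [0,0]: t=0:+1/10080 = 1/10080; (3j)²=1/165 [(1 5 4; 1 2 -3)], sign=-1
I_A²/I_B² = (7/165)/(1/165) = 7/1

7/1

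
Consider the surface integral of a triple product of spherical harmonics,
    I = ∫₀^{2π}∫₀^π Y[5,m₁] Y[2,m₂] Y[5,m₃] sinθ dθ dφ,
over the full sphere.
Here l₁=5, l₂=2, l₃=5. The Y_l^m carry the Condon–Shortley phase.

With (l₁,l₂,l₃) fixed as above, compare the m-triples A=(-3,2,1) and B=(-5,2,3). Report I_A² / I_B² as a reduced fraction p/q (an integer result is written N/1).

Same 5,2,5: normalisation and zero-m 3j drop out of the ratio.
A: Δ: 2! 8! 2! / 13! → 1/38610; sum: t=2:+1/5760 = 1/5760; 3j²(5 2 5; -3 2 1) = Δ·Π!·Σ² = 56/2145  (sign +1)
B: Δ: 2! 8! 2! / 13! → 1/38610; sum: t=2:+1/161280 = 1/161280; 3j²(5 2 5; -5 2 3) = Δ·Π!·Σ² = 1/143  (sign +1)
I_A²/I_B² = (56/2145)/(1/143) = 56/15

56/15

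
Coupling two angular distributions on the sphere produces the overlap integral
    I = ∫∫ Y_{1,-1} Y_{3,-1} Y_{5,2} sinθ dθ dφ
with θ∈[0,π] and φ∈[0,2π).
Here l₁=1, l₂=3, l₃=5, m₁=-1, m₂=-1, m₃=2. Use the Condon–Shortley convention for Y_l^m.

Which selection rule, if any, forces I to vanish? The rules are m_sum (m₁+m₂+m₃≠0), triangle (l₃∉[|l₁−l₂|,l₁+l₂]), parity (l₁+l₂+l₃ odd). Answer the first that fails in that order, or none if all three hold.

triangle

Σmᵢ = 0  ✓
l₃∈[|l₁−l₂|,l₁+l₂]=[2,4], have l₃=5  ✗
Σlᵢ = 9 ⇒ odd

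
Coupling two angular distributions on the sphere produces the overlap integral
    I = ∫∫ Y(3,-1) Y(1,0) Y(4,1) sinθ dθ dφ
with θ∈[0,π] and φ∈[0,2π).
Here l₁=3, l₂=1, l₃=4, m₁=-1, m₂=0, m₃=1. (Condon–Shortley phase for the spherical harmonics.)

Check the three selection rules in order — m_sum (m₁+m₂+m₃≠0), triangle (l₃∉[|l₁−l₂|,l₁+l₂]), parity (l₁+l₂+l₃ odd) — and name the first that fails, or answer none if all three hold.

none

Σmᵢ = 0  ✓
l₃∈[|l₁−l₂|,l₁+l₂]=[2,4], have l₃=4  ✓
Σlᵢ = 8 ⇒ even  ✓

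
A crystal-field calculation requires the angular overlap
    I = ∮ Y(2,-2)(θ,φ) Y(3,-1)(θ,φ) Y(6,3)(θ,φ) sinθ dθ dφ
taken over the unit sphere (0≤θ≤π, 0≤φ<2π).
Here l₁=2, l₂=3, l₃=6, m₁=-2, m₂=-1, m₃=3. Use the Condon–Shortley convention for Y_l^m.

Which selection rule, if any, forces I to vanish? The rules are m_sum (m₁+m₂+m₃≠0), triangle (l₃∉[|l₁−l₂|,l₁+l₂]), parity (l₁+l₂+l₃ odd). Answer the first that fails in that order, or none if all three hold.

azimuthal sum: -2 − 1 + 3 = 0  ✓
1 ≤ 6 ≤ 5 (triangle on l)  ✗
L = 2 + 3 + 6 = 11 (odd)

triangle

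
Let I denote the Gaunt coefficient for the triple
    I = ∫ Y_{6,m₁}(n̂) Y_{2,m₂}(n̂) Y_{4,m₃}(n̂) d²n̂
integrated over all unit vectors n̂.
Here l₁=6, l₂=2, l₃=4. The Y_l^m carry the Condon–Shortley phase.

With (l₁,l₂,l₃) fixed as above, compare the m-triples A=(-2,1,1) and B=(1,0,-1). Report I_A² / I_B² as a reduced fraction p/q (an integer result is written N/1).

16/15

l's match ⇒ only the (l;m) 3-j factors differ between A and B.
A: triangle coeff Δ(6,2,4) = 1/6435; Σ_t [3,3]: t=3:−1/4320 = -1/4320; (3j)²=224/6435 [(6 2 4; -2 1 1)], sign=+1
B: triangle coeff Δ(6,2,4) = 1/6435; Σ_t [2,2]: t=2:+1/2880 = 1/2880; (3j)²=14/429 [(6 2 4; 1 0 -1)], sign=-1
I_A²/I_B² = (224/6435)/(14/429) = 16/15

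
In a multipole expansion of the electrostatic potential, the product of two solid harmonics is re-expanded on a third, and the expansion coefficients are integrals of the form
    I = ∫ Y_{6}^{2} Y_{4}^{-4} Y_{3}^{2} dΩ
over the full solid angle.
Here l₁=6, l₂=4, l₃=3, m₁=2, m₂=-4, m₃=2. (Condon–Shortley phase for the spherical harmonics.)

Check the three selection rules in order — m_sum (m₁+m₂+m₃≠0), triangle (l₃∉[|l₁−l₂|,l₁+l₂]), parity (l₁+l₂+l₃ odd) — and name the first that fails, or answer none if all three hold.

parity

azimuthal sum: 2 − 4 + 2 = 0  ✓
2 ≤ 3 ≤ 10 (triangle on l)  ✓
L = 6 + 4 + 3 = 13 (odd)  ✗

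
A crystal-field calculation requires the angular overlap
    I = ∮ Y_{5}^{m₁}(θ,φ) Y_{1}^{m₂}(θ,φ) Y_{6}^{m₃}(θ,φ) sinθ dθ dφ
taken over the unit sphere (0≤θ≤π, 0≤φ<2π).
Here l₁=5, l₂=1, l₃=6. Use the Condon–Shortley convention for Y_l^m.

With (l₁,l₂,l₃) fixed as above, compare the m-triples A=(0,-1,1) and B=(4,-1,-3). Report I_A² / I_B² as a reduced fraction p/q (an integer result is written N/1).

Same 5,1,6: normalisation and zero-m 3j drop out of the ratio.
A: Δ: 0! 10! 2! / 13! → 1/858; sum: t=0:+1/28800 = 1/28800; 3j²(5 1 6; 0 -1 1) = Δ·Π!·Σ² = 7/286  (sign -1)
B: Δ: 0! 10! 2! / 13! → 1/858; sum: t=0:+1/725760 = 1/725760; 3j²(5 1 6; 4 -1 -3) = Δ·Π!·Σ² = 1/286  (sign -1)
I_A²/I_B² = (7/286)/(1/286) = 7/1

7/1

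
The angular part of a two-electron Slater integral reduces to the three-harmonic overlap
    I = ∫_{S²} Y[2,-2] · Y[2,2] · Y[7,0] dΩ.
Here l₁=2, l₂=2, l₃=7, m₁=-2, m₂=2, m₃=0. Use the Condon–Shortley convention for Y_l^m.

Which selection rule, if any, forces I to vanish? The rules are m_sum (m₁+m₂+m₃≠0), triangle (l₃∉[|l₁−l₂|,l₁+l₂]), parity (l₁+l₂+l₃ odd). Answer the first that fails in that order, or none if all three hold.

triangle

m₁+m₂+m₃ = -2 + 2 + 0 = 0  ✓
triangle: |2−2|=0 ≤ l₃=7 ≤ 2+2=4  ✗
parity: l₁+l₂+l₃ = 11 is odd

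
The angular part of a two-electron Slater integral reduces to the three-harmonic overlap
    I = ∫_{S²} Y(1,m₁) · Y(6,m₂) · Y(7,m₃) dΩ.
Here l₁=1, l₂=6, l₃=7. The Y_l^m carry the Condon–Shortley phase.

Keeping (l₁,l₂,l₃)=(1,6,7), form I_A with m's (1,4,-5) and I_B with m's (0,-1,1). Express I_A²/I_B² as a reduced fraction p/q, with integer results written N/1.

Shared (l₁,l₂,l₃)=(1,6,7): N and (l;000)² cancel in I_A²/I_B².
A: Δ = 0!·2!·12!/15! = 1/1365; Racah Σ t=0..0: t=0:+1/14515200 = 1/14515200; ⇒ 3j(1 6 7; 1 4 -5)² = 22/455, sgn +1
B: Δ = 0!·2!·12!/15! = 1/1365; Racah Σ t=0..0: t=0:+1/604800 = 1/604800; ⇒ 3j(1 6 7; 0 -1 1)² = 16/455, sgn +1
I_A²/I_B² = (22/455)/(16/455) = 11/8

11/8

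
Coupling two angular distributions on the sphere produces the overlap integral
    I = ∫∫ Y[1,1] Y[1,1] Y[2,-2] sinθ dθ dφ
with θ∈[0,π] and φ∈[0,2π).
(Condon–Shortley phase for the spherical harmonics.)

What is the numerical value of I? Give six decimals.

Rules hold: Σm=0, L=4 even, 0≤2≤2.
N = 3·3·5 = 45
Δ = 0!·2!·2!/5! = 1/30
Racah Σ t=0..0: t=0:+1/1 = 1/1
⇒ 3j(1 1 2; 0 0 0)² = 2/15, sgn +1
Racah Σ t=0..0: t=0:+1/4 = 1/4
⇒ 3j(1 1 2; 1 1 -2)² = 1/5, sgn +1
4πI² = N·(3j₀)²·(3jₘ)² = 6/5
I = +1·√(1.2/4π) = 0.30901936

0.309019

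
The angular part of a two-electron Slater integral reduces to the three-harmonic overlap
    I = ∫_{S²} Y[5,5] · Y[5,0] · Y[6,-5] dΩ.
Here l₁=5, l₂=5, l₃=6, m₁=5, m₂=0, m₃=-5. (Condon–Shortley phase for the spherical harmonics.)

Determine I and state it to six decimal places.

m-sum 0 ✓  L=16 even ✓  0≤6≤10 ✓
Π(2lᵢ+1) = 11×11×13 = 1573
triangle coeff Δ(5,5,6) = 1/28588560
Σ_t [0,4]: t=0:+1/345600 t=1:−1/13824 t=2:+1/5184 t=3:−1/13824 t=4:+1/345600 = 7/129600
(3j)²=80/7293 [(5 5 6; 0 0 0)], sign=+1
Σ_t [0,0]: t=0:+1/2073600 = 1/2073600
(3j)²=15/884 [(5 5 6; 5 0 -5)], sign=-1
⇒ 4πI² = 1100/3757
I = (-1)√(1100/3757/(4π)) = -0.15264086

-0.152641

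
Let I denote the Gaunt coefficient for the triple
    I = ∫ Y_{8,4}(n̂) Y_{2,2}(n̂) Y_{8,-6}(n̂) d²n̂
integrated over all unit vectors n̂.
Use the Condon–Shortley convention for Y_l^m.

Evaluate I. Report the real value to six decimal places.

Checks pass: Σm=0; 18 even; l₃=8∈[6,10].
(2·8+1)(2·2+1)(2·8+1) = 1445
Δ: 2! 14! 2! / 19! → 1/348840
sum: t=0:+1/116121600 t=1:−1/25401600 t=2:+1/116121600 = -1/45158400
3j²(8 2 8; 0 0 0) = Δ·Π!·Σ² = 24/1615  (sign -1)
sum: t=2:+1/3832012800 = 1/3832012800
3j²(8 2 8; 4 2 -6) = Δ·Π!·Σ² = 91/9690  (sign +1)
combine: 4πI² = 1445·24/1615·91/9690 = 364/1805
take √, sign -1: I = -0.12667974

-0.126680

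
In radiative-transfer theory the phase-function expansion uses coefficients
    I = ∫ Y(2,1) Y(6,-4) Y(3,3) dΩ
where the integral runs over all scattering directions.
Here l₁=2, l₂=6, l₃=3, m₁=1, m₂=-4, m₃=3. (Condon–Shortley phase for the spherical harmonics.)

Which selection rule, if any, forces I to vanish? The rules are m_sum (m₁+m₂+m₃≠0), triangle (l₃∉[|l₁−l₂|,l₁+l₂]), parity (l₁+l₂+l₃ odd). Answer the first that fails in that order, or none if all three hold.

azimuthal sum: 1 − 4 + 3 = 0  ✓
4 ≤ 3 ≤ 8 (triangle on l)  ✗
L = 2 + 6 + 3 = 11 (odd)

triangle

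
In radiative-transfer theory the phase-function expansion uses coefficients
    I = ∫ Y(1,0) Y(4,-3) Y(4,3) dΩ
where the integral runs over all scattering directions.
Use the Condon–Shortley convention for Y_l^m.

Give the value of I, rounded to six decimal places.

L=9 odd ⇒ parity kills the (l;000) factor ⇒ I = 0

0.000000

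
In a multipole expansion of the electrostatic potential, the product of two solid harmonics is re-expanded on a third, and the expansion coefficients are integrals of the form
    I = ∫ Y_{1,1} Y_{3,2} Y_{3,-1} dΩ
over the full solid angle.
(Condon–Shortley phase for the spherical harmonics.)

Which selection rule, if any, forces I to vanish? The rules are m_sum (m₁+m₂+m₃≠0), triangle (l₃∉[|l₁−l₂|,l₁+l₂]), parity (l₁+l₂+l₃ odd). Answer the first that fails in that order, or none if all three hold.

Σmᵢ = 2  ✗
l₃∈[|l₁−l₂|,l₁+l₂]=[2,4], have l₃=3
Σlᵢ = 7 ⇒ odd

m_sum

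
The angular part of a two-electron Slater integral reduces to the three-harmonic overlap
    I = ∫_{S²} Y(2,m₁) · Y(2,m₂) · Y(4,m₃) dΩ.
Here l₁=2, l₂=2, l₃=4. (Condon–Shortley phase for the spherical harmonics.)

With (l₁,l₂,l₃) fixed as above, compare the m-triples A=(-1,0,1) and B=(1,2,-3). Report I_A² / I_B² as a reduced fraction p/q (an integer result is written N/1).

6/7

Shared (l₁,l₂,l₃)=(2,2,4): N and (l;000)² cancel in I_A²/I_B².
A: Δ = 0!·4!·4!/9! = 1/630; Racah Σ t=0..0: t=0:+1/24 = 1/24; ⇒ 3j(2 2 4; -1 0 1)² = 1/21, sgn -1
B: Δ = 0!·4!·4!/9! = 1/630; Racah Σ t=0..0: t=0:+1/144 = 1/144; ⇒ 3j(2 2 4; 1 2 -3)² = 1/18, sgn -1
I_A²/I_B² = (1/21)/(1/18) = 6/7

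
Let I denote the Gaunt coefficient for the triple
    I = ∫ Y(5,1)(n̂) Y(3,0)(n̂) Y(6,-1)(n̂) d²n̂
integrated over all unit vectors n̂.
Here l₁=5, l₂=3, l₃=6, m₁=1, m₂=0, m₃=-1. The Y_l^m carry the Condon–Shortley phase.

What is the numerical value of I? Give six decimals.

-0.123080

Rules hold: Σm=0, L=14 even, 2≤6≤8.
N = 11·7·13 = 1001
Δ = 2!·8!·4!/15! = 1/675675
Racah Σ t=0..2: t=0:+1/8640 t=1:−1/2304 t=2:+1/8640 = -7/34560
⇒ 3j(5 3 6; 0 0 0)² = 7/429, sgn -1
Racah Σ t=0..2: t=0:+1/6912 t=1:−1/2880 t=2:+1/17280 = -1/6912
⇒ 3j(5 3 6; 1 0 -1)² = 5/429, sgn +1
4πI² = N·(3j₀)²·(3jₘ)² = 245/1287
I = -1·√(0.190365/4π) = -0.12308038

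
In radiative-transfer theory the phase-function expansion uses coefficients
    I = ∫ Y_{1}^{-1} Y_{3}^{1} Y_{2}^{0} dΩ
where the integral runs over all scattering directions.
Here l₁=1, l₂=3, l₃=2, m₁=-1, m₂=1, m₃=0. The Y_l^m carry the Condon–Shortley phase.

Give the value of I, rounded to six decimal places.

Rules hold: Σm=0, L=6 even, 2≤2≤4.
N = 3·7·5 = 105
Δ = 2!·0!·4!/7! = 1/105
Racah Σ t=1..1: t=1:−1/4 = -1/4
⇒ 3j(1 3 2; 0 0 0)² = 3/35, sgn -1
Racah Σ t=2..2: t=2:+1/8 = 1/8
⇒ 3j(1 3 2; -1 1 0)² = 2/35, sgn +1
4πI² = N·(3j₀)²·(3jₘ)² = 18/35
I = -1·√(0.514286/4π) = -0.20230066

-0.202301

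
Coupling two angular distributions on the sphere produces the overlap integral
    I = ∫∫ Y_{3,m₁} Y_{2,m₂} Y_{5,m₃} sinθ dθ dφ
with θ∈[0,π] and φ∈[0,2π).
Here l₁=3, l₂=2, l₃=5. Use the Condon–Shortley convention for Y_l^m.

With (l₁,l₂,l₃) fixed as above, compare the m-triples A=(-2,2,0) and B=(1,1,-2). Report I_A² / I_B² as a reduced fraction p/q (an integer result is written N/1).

l's match ⇒ only the (l;m) 3-j factors differ between A and B.
A: triangle coeff Δ(3,2,5) = 1/2310; Σ_t [0,0]: t=0:+1/2880 = 1/2880; (3j)²=1/462 [(3 2 5; -2 2 0)], sign=-1
B: triangle coeff Δ(3,2,5) = 1/2310; Σ_t [0,0]: t=0:+1/288 = 1/288; (3j)²=1/22 [(3 2 5; 1 1 -2)], sign=-1
I_A²/I_B² = (1/462)/(1/22) = 1/21

1/21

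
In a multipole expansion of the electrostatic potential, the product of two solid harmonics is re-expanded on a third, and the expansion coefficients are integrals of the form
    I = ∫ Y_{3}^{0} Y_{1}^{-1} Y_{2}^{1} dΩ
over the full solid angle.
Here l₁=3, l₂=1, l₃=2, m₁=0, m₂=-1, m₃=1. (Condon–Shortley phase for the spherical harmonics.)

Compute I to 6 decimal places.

0.143048

Checks pass: Σm=0; 6 even; l₃=2∈[2,4].
(2·3+1)(2·1+1)(2·2+1) = 105
Δ: 2! 4! 0! / 7! → 1/105
sum: t=1:−1/4 = -1/4
3j²(3 1 2; 0 0 0) = Δ·Π!·Σ² = 3/35  (sign -1)
sum: t=0:+1/12 = 1/12
3j²(3 1 2; 0 -1 1) = Δ·Π!·Σ² = 1/35  (sign -1)
combine: 4πI² = 105·3/35·1/35 = 9/35
take √, sign +1: I = 0.14304817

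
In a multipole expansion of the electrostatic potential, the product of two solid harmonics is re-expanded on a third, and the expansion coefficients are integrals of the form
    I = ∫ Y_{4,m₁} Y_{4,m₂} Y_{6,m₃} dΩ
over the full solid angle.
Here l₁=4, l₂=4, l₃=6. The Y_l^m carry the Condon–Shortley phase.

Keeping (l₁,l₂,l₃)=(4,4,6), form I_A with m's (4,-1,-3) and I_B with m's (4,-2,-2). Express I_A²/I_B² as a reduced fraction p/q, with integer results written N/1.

Same 4,4,6: normalisation and zero-m 3j drop out of the ratio.
A: Δ: 2! 6! 6! / 15! → 1/1261260; sum: t=0:+1/51840 = 1/51840; 3j²(4 4 6; 4 -1 -3) = Δ·Π!·Σ² = 8/429  (sign -1)
B: Δ: 2! 6! 6! / 15! → 1/1261260; sum: t=0:+1/69120 = 1/69120; 3j²(4 4 6; 4 -2 -2) = Δ·Π!·Σ² = 4/429  (sign +1)
I_A²/I_B² = (8/429)/(4/429) = 2/1

2/1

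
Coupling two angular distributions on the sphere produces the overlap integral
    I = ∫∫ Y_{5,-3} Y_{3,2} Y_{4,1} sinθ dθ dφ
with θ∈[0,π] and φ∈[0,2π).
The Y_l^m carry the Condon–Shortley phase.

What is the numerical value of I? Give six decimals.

m-sum 0 ✓  L=12 even ✓  2≤4≤8 ✓
Π(2lᵢ+1) = 11×7×9 = 693
triangle coeff Δ(5,3,4) = 1/180180
Σ_t [1,3]: t=1:−1/576 t=2:+1/144 t=3:−1/576 = 1/288
(3j)²=20/1001 [(5 3 4; 0 0 0)], sign=+1
Σ_t [3,4]: t=3:−1/1440 t=4:+1/1152 = 1/5760
(3j)²=1/858 [(5 3 4; -3 2 1)], sign=-1
⇒ 4πI² = 30/1859
I = (-1)√(30/1859/(4π)) = -0.03583571

-0.035836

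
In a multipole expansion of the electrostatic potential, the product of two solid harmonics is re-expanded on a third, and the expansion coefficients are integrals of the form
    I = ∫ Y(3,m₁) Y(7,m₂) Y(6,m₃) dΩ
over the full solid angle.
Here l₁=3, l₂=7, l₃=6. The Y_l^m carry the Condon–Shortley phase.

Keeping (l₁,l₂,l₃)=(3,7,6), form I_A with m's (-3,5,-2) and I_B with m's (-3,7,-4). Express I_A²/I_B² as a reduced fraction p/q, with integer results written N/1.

Shared (l₁,l₂,l₃)=(3,7,6): N and (l;000)² cancel in I_A²/I_B².
A: Δ = 4!·2!·10!/17! = 1/2042040; Racah Σ t=4..4: t=4:+1/3870720 = 1/3870720; ⇒ 3j(3 7 6; -3 5 -2)² = 135/6188, sgn +1
B: Δ = 4!·2!·10!/17! = 1/2042040; Racah Σ t=4..4: t=4:+1/174182400 = 1/174182400; ⇒ 3j(3 7 6; -3 7 -4)² = 1/136, sgn +1
I_A²/I_B² = (135/6188)/(1/136) = 270/91

270/91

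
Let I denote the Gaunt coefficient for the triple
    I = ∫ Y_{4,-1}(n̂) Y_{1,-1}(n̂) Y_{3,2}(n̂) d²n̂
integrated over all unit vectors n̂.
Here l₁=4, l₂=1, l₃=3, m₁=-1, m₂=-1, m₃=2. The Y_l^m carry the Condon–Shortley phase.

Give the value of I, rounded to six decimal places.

m-sum 0 ✓  L=8 even ✓  3≤3≤5 ✓
Π(2lᵢ+1) = 9×3×7 = 189
triangle coeff Δ(4,1,3) = 1/252
Σ_t [1,1]: t=1:−1/36 = -1/36
(3j)²=4/63 [(4 1 3; 0 0 0)], sign=+1
Σ_t [0,0]: t=0:+1/240 = 1/240
(3j)²=1/84 [(4 1 3; -1 -1 2)], sign=-1
⇒ 4πI² = 1/7
I = (-1)√(1/7/(4π)) = -0.10662181

-0.106622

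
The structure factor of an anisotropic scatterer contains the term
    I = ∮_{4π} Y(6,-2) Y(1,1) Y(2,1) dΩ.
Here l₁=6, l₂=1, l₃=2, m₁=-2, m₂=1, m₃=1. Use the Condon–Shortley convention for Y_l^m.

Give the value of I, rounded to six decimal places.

|6−1|≤2≤6+1 violated ⇒ I = 0

0.000000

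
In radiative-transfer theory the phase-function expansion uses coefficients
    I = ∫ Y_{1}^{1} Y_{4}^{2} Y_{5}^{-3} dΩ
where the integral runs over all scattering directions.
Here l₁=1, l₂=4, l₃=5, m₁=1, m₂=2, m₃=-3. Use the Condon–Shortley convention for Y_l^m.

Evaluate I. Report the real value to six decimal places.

-0.259847

Checks pass: Σm=0; 10 even; l₃=5∈[3,5].
(2·1+1)(2·4+1)(2·5+1) = 297
Δ: 0! 2! 8! / 11! → 1/495
sum: t=0:+1/576 = 1/576
3j²(1 4 5; 0 0 0) = Δ·Π!·Σ² = 5/99  (sign -1)
sum: t=0:+1/2880 = 1/2880
3j²(1 4 5; 1 2 -3) = Δ·Π!·Σ² = 28/495  (sign +1)
combine: 4πI² = 297·5/99·28/495 = 28/33
take √, sign -1: I = -0.25984664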